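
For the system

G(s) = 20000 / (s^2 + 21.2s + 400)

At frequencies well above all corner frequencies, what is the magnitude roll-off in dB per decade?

-40 dB/decade

Each pole contributes −20 dB/decade at high frequency; each zero contributes +20 dB/decade.
Net: 0 zero(s) − 2 pole(s) → -40 dB/decade.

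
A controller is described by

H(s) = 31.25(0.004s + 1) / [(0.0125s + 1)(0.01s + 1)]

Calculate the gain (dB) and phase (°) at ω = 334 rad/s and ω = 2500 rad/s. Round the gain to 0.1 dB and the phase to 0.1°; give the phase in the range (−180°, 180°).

ω = 334: 10.8 dB, -96.7°; ω = 2500: -7.9 dB, -91.6°

At ω = 334 rad/s:
zero (1 + j334·0.004) = 1 + j1.336 → |·| ≈ 1.6688, ∠ ≈ 53.19°
pole (1 + j334·0.0125) = 1 + j4.175 → |·| ≈ 4.2931, ∠ ≈ 76.53°
pole (1 + j334·0.01) = 1 + j3.34 → |·| ≈ 3.4865, ∠ ≈ 73.33°
|H| = 31.25 · 1.6688 / (4.2931 · 3.4865) ≈ 3.4841
Gain = 20 log₁₀(3.4841) ≈ 10.84 dB
∠H = (53.19°) − (76.53° + 73.33°) = -96.67°

At ω = 2500 rad/s:
zero (1 + j2500·0.004) = 1 + j10 → |·| ≈ 10.05, ∠ ≈ 84.29°
pole (1 + j2500·0.0125) = 1 + j31.25 → |·| ≈ 31.266, ∠ ≈ 88.17°
pole (1 + j2500·0.01) = 1 + j25 → |·| ≈ 25.02, ∠ ≈ 87.71°
|H| = 31.25 · 10.05 / (31.266 · 25.02) ≈ 0.40147
Gain = 20 log₁₀(0.40147) ≈ -7.93 dB
∠H = (84.29°) − (88.17° + 87.71°) = -91.59°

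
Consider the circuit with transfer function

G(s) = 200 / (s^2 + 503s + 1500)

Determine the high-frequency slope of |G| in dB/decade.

-40 dB/decade

Each pole contributes −20 dB/decade at high frequency; each zero contributes +20 dB/decade.
Net: 0 zero(s) − 2 pole(s) → -40 dB/decade.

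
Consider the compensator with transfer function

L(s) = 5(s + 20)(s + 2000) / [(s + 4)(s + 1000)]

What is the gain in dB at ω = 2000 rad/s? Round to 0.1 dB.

At s = jω = j2000:
zero (s+20): 20 + j2000 → |·| = √(20²+2000²) = √4000400 ≈ 2000.1, ∠ = arctan(2000/20) ≈ 89.43°
zero (s+2000): 2000 + j2000 → |·| = √(2000²+2000²) = √8000000 ≈ 2828.4, ∠ = arctan(2000/2000) ≈ 45.00°
pole (s+4): 4 + j2000 → |·| = √(4²+2000²) = √4000016 ≈ 2000, ∠ = arctan(2000/4) ≈ 89.89°
pole (s+1000): 1000 + j2000 → |·| = √(1000²+2000²) = √5000000 ≈ 2236.1, ∠ = arctan(2000/1000) ≈ 63.43°
|L| = 5 · 5.6571e+06 / 4.4722e+06 ≈ 6.3247
Gain = 20 log₁₀(6.3247) ≈ 16.02 dB

16.0 dB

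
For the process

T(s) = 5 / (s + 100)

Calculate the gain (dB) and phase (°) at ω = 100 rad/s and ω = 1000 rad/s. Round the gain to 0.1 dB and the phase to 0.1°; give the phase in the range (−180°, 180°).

At s = jω = j100:
pole (s+100): 100 + j100 → |·| = √(100²+100²) = √20000 ≈ 141.42, ∠ = arctan(100/100) ≈ 45.00°
|T| = 5 / 141.42 ≈ 0.035356
Gain = 20 log₁₀(0.035356) ≈ -29.03 dB
∠T = 0.00° − 45.00° = -45.00°

At s = jω = j1000:
pole (s+100): 100 + j1000 → |·| = √(100²+1000²) = √1010000 ≈ 1005, ∠ = arctan(1000/100) ≈ 84.29°
|T| = 5 / 1005 ≈ 0.0049751
Gain = 20 log₁₀(0.0049751) ≈ -46.06 dB
∠T = 0.00° − 84.29° = -84.29°

ω = 100: -29.0 dB, -45.0°; ω = 1000: -46.1 dB, -84.3°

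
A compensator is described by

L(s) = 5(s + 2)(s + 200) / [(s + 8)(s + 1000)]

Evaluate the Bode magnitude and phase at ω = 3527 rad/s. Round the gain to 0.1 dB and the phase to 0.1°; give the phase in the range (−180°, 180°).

13.7 dB, 12.7°

At s = jω = j3527:
zero (s+2): 2 + j3527 → |·| = √(2²+3527²) = √12439733 ≈ 3527, ∠ = arctan(3527/2) ≈ 89.97°
zero (s+200): 200 + j3527 → |·| = √(200²+3527²) = √12479729 ≈ 3532.7, ∠ = arctan(3527/200) ≈ 86.75°
pole (s+8): 8 + j3527 → |·| = √(8²+3527²) = √12439793 ≈ 3527, ∠ = arctan(3527/8) ≈ 89.87°
pole (s+1000): 1000 + j3527 → |·| = √(1000²+3527²) = √13439729 ≈ 3666, ∠ = arctan(3527/1000) ≈ 74.17°
|L| = 5 · 1.246e+07 / 1.293e+07 ≈ 4.8183
Gain = 20 log₁₀(4.8183) ≈ 13.66 dB
∠L = 176.72° − 164.04° = 12.68°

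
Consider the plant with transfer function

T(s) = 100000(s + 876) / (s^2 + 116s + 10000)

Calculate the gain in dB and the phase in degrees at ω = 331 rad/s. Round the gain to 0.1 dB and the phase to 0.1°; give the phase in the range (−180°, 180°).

At s = jω = j331:
zero (s+876): 876 + j331 → |·| = √(876²+331²) = √876937 ≈ 936.45, ∠ = arctan(331/876) ≈ 20.70°
quadratic: (j331)² + 116·j331 + 10000 = -99561 + j38396 → |·| ≈ 1.0671e+05, ∠ ≈ 158.91°
|T| = 100000 · 936.45 / 1.0671e+05 ≈ 877.57
Gain = 20 log₁₀(877.57) ≈ 58.87 dB
∠T = 20.70° − 158.91° = -138.21°

58.9 dB, -138.2°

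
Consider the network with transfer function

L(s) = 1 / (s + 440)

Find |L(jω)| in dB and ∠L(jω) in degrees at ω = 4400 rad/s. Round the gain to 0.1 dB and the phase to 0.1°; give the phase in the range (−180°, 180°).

-72.9 dB, -84.3°

Substitute s = j4400:
Numerator: 1 = 1 + j0
Denominator: (j4400) + 440 = 440 + j4400
|N| = √(1² + 0²) ≈ 1, ∠N ≈ 0.00°
|D| = √(440² + 4400²) ≈ 4421.9, ∠D ≈ 84.29°
|L| = 1 / 4421.9 ≈ 0.00022615
Gain = 20 log₁₀(0.00022615) ≈ -72.91 dB
∠L = 0.00° − 84.29° = -84.29°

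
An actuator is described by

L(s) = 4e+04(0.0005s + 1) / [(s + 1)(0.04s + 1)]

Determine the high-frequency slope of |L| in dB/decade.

Each pole contributes −20 dB/decade at high frequency; each zero contributes +20 dB/decade.
Net: 1 zero(s) − 2 pole(s) → -20 dB/decade.

-20 dB/decade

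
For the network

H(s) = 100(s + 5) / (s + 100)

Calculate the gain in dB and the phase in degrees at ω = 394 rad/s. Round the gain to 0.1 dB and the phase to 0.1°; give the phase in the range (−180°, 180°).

39.7 dB, 13.5°

At s = jω = j394:
zero (s+5): 5 + j394 → |·| = √(5²+394²) = √155261 ≈ 394.03, ∠ = arctan(394/5) ≈ 89.27°
pole (s+100): 100 + j394 → |·| = √(100²+394²) = √165236 ≈ 406.49, ∠ = arctan(394/100) ≈ 75.76°
|H| = 100 · 394.03 / 406.49 ≈ 96.935
Gain = 20 log₁₀(96.935) ≈ 39.73 dB
∠H = 89.27° − 75.76° = 13.51°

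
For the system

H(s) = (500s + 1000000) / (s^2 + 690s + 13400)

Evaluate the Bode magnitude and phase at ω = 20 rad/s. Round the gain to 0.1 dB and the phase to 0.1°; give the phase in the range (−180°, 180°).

Substitute s = j20:
Numerator: 500(j20) + 1000000 = 1000000 + j10000
Denominator: (j20)^2 + 690(j20) + 13400 = 13000 + j13800
|N| = √(1000000² + 10000²) ≈ 1e+06, ∠N ≈ 0.57°
|D| = √(13000² + 13800²) ≈ 18959, ∠D ≈ 46.71°
|H| = 1e+06 / 18959 ≈ 52.745
Gain = 20 log₁₀(52.745) ≈ 34.44 dB
∠H = 0.57° − 46.71° = -46.14°

34.4 dB, -46.1°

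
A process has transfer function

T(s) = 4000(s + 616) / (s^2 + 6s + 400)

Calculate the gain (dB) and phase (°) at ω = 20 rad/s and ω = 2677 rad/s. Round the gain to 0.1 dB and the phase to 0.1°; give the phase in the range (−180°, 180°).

ω = 20: 86.3 dB, -88.1°; ω = 2677: 3.7 dB, -102.8°

At s = jω = j20:
zero (s+616): 616 + j20 → |·| = √(616²+20²) = √379856 ≈ 616.32, ∠ = arctan(20/616) ≈ 1.86°
quadratic: (j20)² + 6·j20 + 400 = 0 + j120 → |·| ≈ 120, ∠ ≈ 90.00°
|T| = 4000 · 616.32 / 120 ≈ 20544
Gain = 20 log₁₀(20544) ≈ 86.25 dB
∠T = 1.86° − 90.00° = -88.14°

At s = jω = j2677:
zero (s+616): 616 + j2677 → |·| = √(616²+2677²) = √7545785 ≈ 2747, ∠ = arctan(2677/616) ≈ 77.04°
quadratic: (j2677)² + 6·j2677 + 400 = -7165929 + j16062 → |·| ≈ 7.1659e+06, ∠ ≈ 179.87°
|T| = 4000 · 2747 / 7.1659e+06 ≈ 1.5334
Gain = 20 log₁₀(1.5334) ≈ 3.71 dB
∠T = 77.04° − 179.87° = -102.83°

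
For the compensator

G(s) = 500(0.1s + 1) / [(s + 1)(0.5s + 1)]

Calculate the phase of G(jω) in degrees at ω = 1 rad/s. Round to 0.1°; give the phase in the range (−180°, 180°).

-65.9°

At ω = 1 rad/s:
zero (1 + j1·0.1) = 1 + j0.1 → |·| ≈ 1.005, ∠ ≈ 5.71°
pole (1 + j1·1) = 1 + j1 → |·| ≈ 1.4142, ∠ ≈ 45.00°
pole (1 + j1·0.5) = 1 + j0.5 → |·| ≈ 1.118, ∠ ≈ 26.57°
∠G = (5.71°) − (45.00° + 26.57°) = -65.86°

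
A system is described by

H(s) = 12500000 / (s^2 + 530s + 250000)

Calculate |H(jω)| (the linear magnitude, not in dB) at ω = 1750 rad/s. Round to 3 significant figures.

4.22

At s = jω = j1750:
quadratic: (j1750)² + 530·j1750 + 250000 = -2812500 + j927500 → |·| ≈ 2.9615e+06, ∠ ≈ 161.75°
|H| = 12500000 / 2.9615e+06 ≈ 4.2208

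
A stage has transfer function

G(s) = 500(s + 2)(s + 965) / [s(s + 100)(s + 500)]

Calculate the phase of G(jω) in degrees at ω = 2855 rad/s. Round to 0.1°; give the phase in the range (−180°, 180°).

-96.8°

At s = jω = j2855:
zero (s+2): 2 + j2855 → |·| = √(2²+2855²) = √8151029 ≈ 2855, ∠ = arctan(2855/2) ≈ 89.96°
zero (s+965): 965 + j2855 → |·| = √(965²+2855²) = √9082250 ≈ 3013.7, ∠ = arctan(2855/965) ≈ 71.32°
pole (s+100): 100 + j2855 → |·| = √(100²+2855²) = √8161025 ≈ 2856.8, ∠ = arctan(2855/100) ≈ 87.99°
pole (s+500): 500 + j2855 → |·| = √(500²+2855²) = √8401025 ≈ 2898.5, ∠ = arctan(2855/500) ≈ 80.07°
pole at origin: |s| = 2855, ∠ = 90.00° (in denominator)
∠G = 161.28° − 258.06° = -96.78°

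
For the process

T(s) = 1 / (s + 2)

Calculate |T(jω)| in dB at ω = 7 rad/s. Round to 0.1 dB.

-17.2 dB

Substitute s = j7:
Numerator: 1 = 1 + j0
Denominator: (j7) + 2 = 2 + j7
|N| = √(1² + 0²) ≈ 1, ∠N ≈ 0.00°
|D| = √(2² + 7²) ≈ 7.2801, ∠D ≈ 74.05°
|T| = 1 / 7.2801 ≈ 0.13736
Gain = 20 log₁₀(0.13736) ≈ -17.24 dB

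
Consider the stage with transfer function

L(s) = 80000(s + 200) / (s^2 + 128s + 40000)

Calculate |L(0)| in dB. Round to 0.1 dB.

52.0 dB

L(0) = 80000·200 / 40000 = 400
20 log₁₀(400) ≈ 52.04 dB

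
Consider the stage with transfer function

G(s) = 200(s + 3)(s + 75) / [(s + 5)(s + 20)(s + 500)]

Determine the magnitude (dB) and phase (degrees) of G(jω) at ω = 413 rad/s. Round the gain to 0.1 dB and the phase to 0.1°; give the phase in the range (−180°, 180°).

-10.1 dB, -46.8°

At s = jω = j413:
zero (s+3): 3 + j413 → |·| = √(3²+413²) = √170578 ≈ 413.01, ∠ = arctan(413/3) ≈ 89.58°
zero (s+75): 75 + j413 → |·| = √(75²+413²) = √176194 ≈ 419.75, ∠ = arctan(413/75) ≈ 79.71°
pole (s+5): 5 + j413 → |·| = √(5²+413²) = √170594 ≈ 413.03, ∠ = arctan(413/5) ≈ 89.31°
pole (s+20): 20 + j413 → |·| = √(20²+413²) = √170969 ≈ 413.48, ∠ = arctan(413/20) ≈ 87.23°
pole (s+500): 500 + j413 → |·| = √(500²+413²) = √420569 ≈ 648.51, ∠ = arctan(413/500) ≈ 39.56°
|G| = 200 · 1.7336e+05 / 1.1075e+08 ≈ 0.31307
Gain = 20 log₁₀(0.31307) ≈ -10.09 dB
∠G = 169.29° − 216.10° = -46.81°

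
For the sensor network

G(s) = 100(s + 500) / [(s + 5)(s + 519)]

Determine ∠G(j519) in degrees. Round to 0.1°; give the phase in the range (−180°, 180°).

At s = jω = j519:
zero (s+500): 500 + j519 → |·| = √(500²+519²) = √519361 ≈ 720.67, ∠ = arctan(519/500) ≈ 46.07°
pole (s+5): 5 + j519 → |·| = √(5²+519²) = √269386 ≈ 519.02, ∠ = arctan(519/5) ≈ 89.45°
pole (s+519): 519 + j519 → |·| = √(519²+519²) = √538722 ≈ 733.98, ∠ = arctan(519/519) ≈ 45.00°
∠G = 46.07° − 134.45° = -88.38°

-88.4°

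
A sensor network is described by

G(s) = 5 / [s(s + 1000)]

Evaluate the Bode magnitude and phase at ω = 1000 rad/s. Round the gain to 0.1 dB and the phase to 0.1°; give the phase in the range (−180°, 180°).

-109.0 dB, -135.0°

At s = jω = j1000:
pole (s+1000): 1000 + j1000 → |·| = √(1000²+1000²) = √2000000 ≈ 1414.2, ∠ = arctan(1000/1000) ≈ 45.00°
pole at origin: |s| = 1000, ∠ = 90.00° (in denominator)
|G| = 5 / 1.4142e+06 ≈ 3.5356e-06
Gain = 20 log₁₀(3.5356e-06) ≈ -109.03 dB
∠G = 0.00° − 135.00° = -135.00°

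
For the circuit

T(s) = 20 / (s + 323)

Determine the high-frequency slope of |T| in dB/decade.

Each pole contributes −20 dB/decade at high frequency; each zero contributes +20 dB/decade.
Net: 0 zero(s) − 1 pole(s) → -20 dB/decade.

-20 dB/decade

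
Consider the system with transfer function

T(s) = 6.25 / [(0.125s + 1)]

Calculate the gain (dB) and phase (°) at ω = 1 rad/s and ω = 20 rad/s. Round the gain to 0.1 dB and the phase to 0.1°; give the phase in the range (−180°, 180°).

ω = 1: 15.9 dB, -7.1°; ω = 20: 7.3 dB, -68.2°

At ω = 1 rad/s:
pole (1 + j1·0.125) = 1 + j0.125 → |·| ≈ 1.0078, ∠ ≈ 7.13°
|T| = 6.25 · 1 / (1.0078) ≈ 6.2016
Gain = 20 log₁₀(6.2016) ≈ 15.85 dB
∠T = (0°) − (7.13°) = -7.13°

At ω = 20 rad/s:
pole (1 + j20·0.125) = 1 + j2.5 → |·| ≈ 2.6926, ∠ ≈ 68.20°
|T| = 6.25 · 1 / (2.6926) ≈ 2.3212
Gain = 20 log₁₀(2.3212) ≈ 7.31 dB
∠T = (0°) − (68.20°) = -68.20°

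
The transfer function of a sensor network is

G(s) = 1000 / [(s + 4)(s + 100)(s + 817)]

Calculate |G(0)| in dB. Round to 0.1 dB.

-50.3 dB

G(0) = 1000 / (4·100·817) ≈ 0.00306
20 log₁₀(0.00306) ≈ -50.29 dB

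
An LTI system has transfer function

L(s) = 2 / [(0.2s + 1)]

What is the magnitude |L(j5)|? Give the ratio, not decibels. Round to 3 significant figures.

At ω = 5 rad/s:
pole (1 + j5·0.2) = 1 + j1 → |·| ≈ 1.4142, ∠ ≈ 45.00°
|L| = 2 · 1 / (1.4142) ≈ 1.4142

1.41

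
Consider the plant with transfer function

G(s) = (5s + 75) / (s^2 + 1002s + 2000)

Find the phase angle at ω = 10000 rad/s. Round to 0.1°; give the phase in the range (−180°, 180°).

Substitute s = j10000:
Numerator: 5(j10000) + 75 = 75 + j50000
Denominator: (j10000)^2 + 1002(j10000) + 2000 = -99998000 + j10020000
|N| = √(75² + 50000²) ≈ 50000, ∠N ≈ 89.91°
|D| = √(99998000² + 10020000²) ≈ 1.005e+08, ∠D ≈ 174.28°
∠G = 89.91° − 174.28° = -84.37°

-84.4°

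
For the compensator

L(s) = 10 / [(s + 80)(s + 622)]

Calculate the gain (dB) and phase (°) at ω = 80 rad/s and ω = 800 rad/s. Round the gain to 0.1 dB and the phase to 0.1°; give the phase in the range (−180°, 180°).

ω = 80: -77.0 dB, -52.3°; ω = 800: -98.2 dB, -136.4°

At s = jω = j80:
pole (s+80): 80 + j80 → |·| = √(80²+80²) = √12800 ≈ 113.14, ∠ = arctan(80/80) ≈ 45.00°
pole (s+622): 622 + j80 → |·| = √(622²+80²) = √393284 ≈ 627.12, ∠ = arctan(80/622) ≈ 7.33°
|L| = 10 / 70952 ≈ 0.00014094
Gain = 20 log₁₀(0.00014094) ≈ -77.02 dB
∠L = 0.00° − 52.33° = -52.33°

At s = jω = j800:
pole (s+80): 80 + j800 → |·| = √(80²+800²) = √646400 ≈ 803.99, ∠ = arctan(800/80) ≈ 84.29°
pole (s+622): 622 + j800 → |·| = √(622²+800²) = √1026884 ≈ 1013.4, ∠ = arctan(800/622) ≈ 52.13°
|L| = 10 / 8.1476e+05 ≈ 1.2274e-05
Gain = 20 log₁₀(1.2274e-05) ≈ -98.22 dB
∠L = 0.00° − 136.42° = -136.42°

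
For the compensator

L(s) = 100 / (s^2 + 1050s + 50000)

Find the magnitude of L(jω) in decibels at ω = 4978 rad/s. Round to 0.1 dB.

Substitute s = j4978:
Numerator: 100 = 100 + j0
Denominator: (j4978)^2 + 1050(j4978) + 50000 = -24730484 + j5226900
|N| = √(100² + 0²) ≈ 100, ∠N ≈ 0.00°
|D| = √(24730484² + 5226900²) ≈ 2.5277e+07, ∠D ≈ 168.07°
|L| = 100 / 2.5277e+07 ≈ 3.9562e-06
Gain = 20 log₁₀(3.9562e-06) ≈ -108.05 dB

-108.1 dB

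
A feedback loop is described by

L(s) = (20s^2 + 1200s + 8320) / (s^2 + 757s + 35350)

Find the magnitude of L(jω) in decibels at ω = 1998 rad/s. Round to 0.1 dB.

Substitute s = j1998:
Numerator: 20(j1998)^2 + 1200(j1998) + 8320 = -79831760 + j2397600
Denominator: (j1998)^2 + 757(j1998) + 35350 = -3956654 + j1512486
|N| = √(79831760² + 2397600²) ≈ 7.9868e+07, ∠N ≈ 178.28°
|D| = √(3956654² + 1512486²) ≈ 4.2359e+06, ∠D ≈ 159.08°
|L| = 7.9868e+07 / 4.2359e+06 ≈ 18.855
Gain = 20 log₁₀(18.855) ≈ 25.51 dB

25.5 dB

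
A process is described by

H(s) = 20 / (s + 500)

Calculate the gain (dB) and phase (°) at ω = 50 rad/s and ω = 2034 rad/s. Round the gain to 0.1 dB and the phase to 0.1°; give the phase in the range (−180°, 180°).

Substitute s = j50:
Numerator: 20 = 20 + j0
Denominator: (j50) + 500 = 500 + j50
|N| = √(20² + 0²) ≈ 20, ∠N ≈ 0.00°
|D| = √(500² + 50²) ≈ 502.49, ∠D ≈ 5.71°
|H| = 20 / 502.49 ≈ 0.039802
Gain = 20 log₁₀(0.039802) ≈ -28.00 dB
∠H = 0.00° − 5.71° = -5.71°

Substitute s = j2034:
Numerator: 20 = 20 + j0
Denominator: (j2034) + 500 = 500 + j2034
|N| = √(20² + 0²) ≈ 20, ∠N ≈ 0.00°
|D| = √(500² + 2034²) ≈ 2094.6, ∠D ≈ 76.19°
|H| = 20 / 2094.6 ≈ 0.0095484
Gain = 20 log₁₀(0.0095484) ≈ -40.40 dB
∠H = 0.00° − 76.19° = -76.19°

ω = 50: -28.0 dB, -5.7°; ω = 2034: -40.4 dB, -76.2°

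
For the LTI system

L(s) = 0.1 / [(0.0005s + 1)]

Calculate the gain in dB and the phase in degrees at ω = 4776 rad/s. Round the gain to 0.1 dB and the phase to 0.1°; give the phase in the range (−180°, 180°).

-28.3 dB, -67.3°

At ω = 4776 rad/s:
pole (1 + j4776·0.0005) = 1 + j2.388 → |·| ≈ 2.5889, ∠ ≈ 67.28°
|L| = 0.1 · 1 / (2.5889) ≈ 0.038626
Gain = 20 log₁₀(0.038626) ≈ -28.26 dB
∠L = (0°) − (67.28°) = -67.28°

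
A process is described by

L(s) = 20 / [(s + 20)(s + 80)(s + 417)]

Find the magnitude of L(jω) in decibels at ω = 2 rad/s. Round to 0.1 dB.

-90.5 dB

At s = jω = j2:
pole (s+20): 20 + j2 → |·| = √(20²+2²) = √404 ≈ 20.1, ∠ = arctan(2/20) ≈ 5.71°
pole (s+80): 80 + j2 → |·| = √(80²+2²) = √6404 ≈ 80.025, ∠ = arctan(2/80) ≈ 1.43°
pole (s+417): 417 + j2 → |·| = √(417²+2²) = √173893 ≈ 417, ∠ = arctan(2/417) ≈ 0.27°
|L| = 20 / 6.7075e+05 ≈ 2.9817e-05
Gain = 20 log₁₀(2.9817e-05) ≈ -90.51 dB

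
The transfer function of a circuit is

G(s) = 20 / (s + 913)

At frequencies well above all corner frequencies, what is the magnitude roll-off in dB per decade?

Each pole contributes −20 dB/decade at high frequency; each zero contributes +20 dB/decade.
Net: 0 zero(s) − 1 pole(s) → -20 dB/decade.

-20 dB/decade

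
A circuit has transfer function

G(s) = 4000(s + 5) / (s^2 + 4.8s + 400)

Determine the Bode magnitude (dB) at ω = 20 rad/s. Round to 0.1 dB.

58.7 dB

At s = jω = j20:
zero (s+5): 5 + j20 → |·| = √(5²+20²) = √425 ≈ 20.616, ∠ = arctan(20/5) ≈ 75.96°
quadratic: (j20)² + 4.8·j20 + 400 = 0 + j96 → |·| ≈ 96, ∠ ≈ 90.00°
|G| = 4000 · 20.616 / 96 ≈ 859
Gain = 20 log₁₀(859) ≈ 58.68 dB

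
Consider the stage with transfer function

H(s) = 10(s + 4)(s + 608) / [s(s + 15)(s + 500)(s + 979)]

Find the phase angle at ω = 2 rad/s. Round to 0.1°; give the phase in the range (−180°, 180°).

-71.2°

At s = jω = j2:
zero (s+4): 4 + j2 → |·| = √(4²+2²) = √20 ≈ 4.4721, ∠ = arctan(2/4) ≈ 26.57°
zero (s+608): 608 + j2 → |·| = √(608²+2²) = √369668 ≈ 608, ∠ = arctan(2/608) ≈ 0.19°
pole (s+15): 15 + j2 → |·| = √(15²+2²) = √229 ≈ 15.133, ∠ = arctan(2/15) ≈ 7.59°
pole (s+500): 500 + j2 → |·| = √(500²+2²) = √250004 ≈ 500, ∠ = arctan(2/500) ≈ 0.23°
pole (s+979): 979 + j2 → |·| = √(979²+2²) = √958445 ≈ 979, ∠ = arctan(2/979) ≈ 0.12°
pole at origin: |s| = 2, ∠ = 90.00° (in denominator)
∠H = 26.76° − 97.94° = -71.18°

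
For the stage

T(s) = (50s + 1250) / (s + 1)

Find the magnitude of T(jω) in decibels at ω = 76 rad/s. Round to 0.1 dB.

Substitute s = j76:
Numerator: 50(j76) + 1250 = 1250 + j3800
Denominator: (j76) + 1 = 1 + j76
|N| = √(1250² + 3800²) ≈ 4000.3, ∠N ≈ 71.79°
|D| = √(1² + 76²) ≈ 76.007, ∠D ≈ 89.25°
|T| = 4000.3 / 76.007 ≈ 52.631
Gain = 20 log₁₀(52.631) ≈ 34.42 dB

34.4 dB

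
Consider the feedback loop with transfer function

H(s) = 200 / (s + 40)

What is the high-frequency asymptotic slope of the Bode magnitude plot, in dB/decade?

-20 dB/decade

Each pole contributes −20 dB/decade at high frequency; each zero contributes +20 dB/decade.
Net: 0 zero(s) − 1 pole(s) → -20 dB/decade.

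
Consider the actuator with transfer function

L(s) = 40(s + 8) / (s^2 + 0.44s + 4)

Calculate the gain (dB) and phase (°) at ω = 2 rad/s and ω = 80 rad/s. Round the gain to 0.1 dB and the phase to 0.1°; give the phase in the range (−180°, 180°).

ω = 2: 51.5 dB, -76.0°; ω = 80: -6.0 dB, -95.4°

At s = jω = j2:
zero (s+8): 8 + j2 → |·| = √(8²+2²) = √68 ≈ 8.2462, ∠ = arctan(2/8) ≈ 14.04°
quadratic: (j2)² + 0.44·j2 + 4 = 0 + j0.88 → |·| ≈ 0.88, ∠ ≈ 90.00°
|L| = 40 · 8.2462 / 0.88 ≈ 374.83
Gain = 20 log₁₀(374.83) ≈ 51.48 dB
∠L = 14.04° − 90.00° = -75.96°

At s = jω = j80:
zero (s+8): 8 + j80 → |·| = √(8²+80²) = √6464 ≈ 80.399, ∠ = arctan(80/8) ≈ 84.29°
quadratic: (j80)² + 0.44·j80 + 4 = -6396 + j35.2 → |·| ≈ 6396.1, ∠ ≈ 179.68°
|L| = 40 · 80.399 / 6396.1 ≈ 0.5028
Gain = 20 log₁₀(0.5028) ≈ -5.97 dB
∠L = 84.29° − 179.68° = -95.39°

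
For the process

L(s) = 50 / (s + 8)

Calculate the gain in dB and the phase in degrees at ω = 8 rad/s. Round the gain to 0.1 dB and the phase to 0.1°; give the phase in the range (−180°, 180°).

12.9 dB, -45.0°

Substitute s = j8:
Numerator: 50 = 50 + j0
Denominator: (j8) + 8 = 8 + j8
|N| = √(50² + 0²) ≈ 50, ∠N ≈ 0.00°
|D| = √(8² + 8²) ≈ 11.314, ∠D ≈ 45.00°
|L| = 50 / 11.314 ≈ 4.4193
Gain = 20 log₁₀(4.4193) ≈ 12.91 dB
∠L = 0.00° − 45.00° = -45.00°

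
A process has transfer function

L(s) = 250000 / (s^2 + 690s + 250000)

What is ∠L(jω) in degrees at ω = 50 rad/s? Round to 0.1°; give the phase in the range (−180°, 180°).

At s = jω = j50:
quadratic: (j50)² + 690·j50 + 250000 = 247500 + j34500 → |·| ≈ 2.4989e+05, ∠ ≈ 7.94°
∠L = 0.00° − 7.94° = -7.94°

-7.9°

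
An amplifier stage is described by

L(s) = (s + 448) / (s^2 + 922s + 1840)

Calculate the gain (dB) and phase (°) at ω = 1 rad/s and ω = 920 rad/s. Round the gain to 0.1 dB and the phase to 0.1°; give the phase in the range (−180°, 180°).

Substitute s = j1:
Numerator: (j1) + 448 = 448 + j1
Denominator: (j1)^2 + 922(j1) + 1840 = 1839 + j922
|N| = √(448² + 1²) ≈ 448, ∠N ≈ 0.13°
|D| = √(1839² + 922²) ≈ 2057.2, ∠D ≈ 26.63°
|L| = 448 / 2057.2 ≈ 0.21777
Gain = 20 log₁₀(0.21777) ≈ -13.24 dB
∠L = 0.13° − 26.63° = -26.50°

Substitute s = j920:
Numerator: (j920) + 448 = 448 + j920
Denominator: (j920)^2 + 922(j920) + 1840 = -844560 + j848240
|N| = √(448² + 920²) ≈ 1023.3, ∠N ≈ 64.04°
|D| = √(844560² + 848240²) ≈ 1.197e+06, ∠D ≈ 134.88°
|L| = 1023.3 / 1.197e+06 ≈ 0.00085489
Gain = 20 log₁₀(0.00085489) ≈ -61.36 dB
∠L = 64.04° − 134.88° = -70.84°

ω = 1: -13.2 dB, -26.5°; ω = 920: -61.4 dB, -70.8°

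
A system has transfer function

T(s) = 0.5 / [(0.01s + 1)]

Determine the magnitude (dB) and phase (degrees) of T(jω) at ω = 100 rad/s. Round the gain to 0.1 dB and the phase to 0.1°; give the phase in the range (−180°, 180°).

-9.0 dB, -45.0°

At ω = 100 rad/s:
pole (1 + j100·0.01) = 1 + j1 → |·| ≈ 1.4142, ∠ ≈ 45.00°
|T| = 0.5 · 1 / (1.4142) ≈ 0.35356
Gain = 20 log₁₀(0.35356) ≈ -9.03 dB
∠T = (0°) − (45.00°) = -45.00°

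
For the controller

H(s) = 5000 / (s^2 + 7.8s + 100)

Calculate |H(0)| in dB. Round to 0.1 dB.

H(0) = 5000 / 100 = 50
20 log₁₀(50) ≈ 33.98 dB

34.0 dB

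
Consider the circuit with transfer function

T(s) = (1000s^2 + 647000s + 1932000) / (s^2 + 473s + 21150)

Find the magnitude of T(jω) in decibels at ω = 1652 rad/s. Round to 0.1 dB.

60.3 dB

Substitute s = j1652:
Numerator: 1000(j1652)^2 + 647000(j1652) + 1932000 = -2727172000 + j1068844000
Denominator: (j1652)^2 + 473(j1652) + 21150 = -2707954 + j781396
|N| = √(2727172000² + 1068844000²) ≈ 2.9291e+09, ∠N ≈ 158.60°
|D| = √(2707954² + 781396²) ≈ 2.8184e+06, ∠D ≈ 163.90°
|T| = 2.9291e+09 / 2.8184e+06 ≈ 1039.3
Gain = 20 log₁₀(1039.3) ≈ 60.33 dB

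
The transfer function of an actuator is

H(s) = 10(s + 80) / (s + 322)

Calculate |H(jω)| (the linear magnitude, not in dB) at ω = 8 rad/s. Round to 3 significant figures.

At s = jω = j8:
zero (s+80): 80 + j8 → |·| = √(80²+8²) = √6464 ≈ 80.399, ∠ = arctan(8/80) ≈ 5.71°
pole (s+322): 322 + j8 → |·| = √(322²+8²) = √103748 ≈ 322.1, ∠ = arctan(8/322) ≈ 1.42°
|H| = 10 · 80.399 / 322.1 ≈ 2.4961

2.50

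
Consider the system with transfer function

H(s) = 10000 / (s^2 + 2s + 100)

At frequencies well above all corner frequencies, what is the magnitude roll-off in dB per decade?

Each pole contributes −20 dB/decade at high frequency; each zero contributes +20 dB/decade.
Net: 0 zero(s) − 2 pole(s) → -40 dB/decade.

-40 dB/decade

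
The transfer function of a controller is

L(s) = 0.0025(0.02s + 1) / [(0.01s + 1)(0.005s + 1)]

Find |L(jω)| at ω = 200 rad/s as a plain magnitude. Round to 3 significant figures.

At ω = 200 rad/s:
zero (1 + j200·0.02) = 1 + j4 → |·| ≈ 4.1231, ∠ ≈ 75.96°
pole (1 + j200·0.01) = 1 + j2 → |·| ≈ 2.2361, ∠ ≈ 63.43°
pole (1 + j200·0.005) = 1 + j1 → |·| ≈ 1.4142, ∠ ≈ 45.00°
|L| = 0.0025 · 4.1231 / (2.2361 · 1.4142) ≈ 0.0032596

0.00326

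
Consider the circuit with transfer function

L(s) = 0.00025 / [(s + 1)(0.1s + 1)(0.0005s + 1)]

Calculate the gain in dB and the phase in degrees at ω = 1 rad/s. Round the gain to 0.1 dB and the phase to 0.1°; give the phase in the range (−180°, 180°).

At ω = 1 rad/s:
pole (1 + j1·1) = 1 + j1 → |·| ≈ 1.4142, ∠ ≈ 45.00°
pole (1 + j1·0.1) = 1 + j0.1 → |·| ≈ 1.005, ∠ ≈ 5.71°
pole (1 + j1·0.0005) = 1 + j0.0005 → |·| ≈ 1, ∠ ≈ 0.03°
|L| = 0.00025 · 1 / (1.4142 · 1.005 · 1) ≈ 0.0001759
Gain = 20 log₁₀(0.0001759) ≈ -75.09 dB
∠L = (0°) − (45.00° + 5.71° + 0.03°) = -50.74°

-75.1 dB, -50.7°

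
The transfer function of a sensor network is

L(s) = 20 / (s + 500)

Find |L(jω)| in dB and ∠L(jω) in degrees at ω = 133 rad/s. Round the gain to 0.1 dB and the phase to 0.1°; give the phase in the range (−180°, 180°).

At s = jω = j133:
pole (s+500): 500 + j133 → |·| = √(500²+133²) = √267689 ≈ 517.39, ∠ = arctan(133/500) ≈ 14.90°
|L| = 20 / 517.39 ≈ 0.038656
Gain = 20 log₁₀(0.038656) ≈ -28.26 dB
∠L = 0.00° − 14.90° = -14.90°

-28.3 dB, -14.9°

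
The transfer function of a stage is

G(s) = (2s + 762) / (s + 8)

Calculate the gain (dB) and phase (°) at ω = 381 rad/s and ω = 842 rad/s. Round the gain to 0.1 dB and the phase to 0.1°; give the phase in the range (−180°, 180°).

Substitute s = j381:
Numerator: 2(j381) + 762 = 762 + j762
Denominator: (j381) + 8 = 8 + j381
|N| = √(762² + 762²) ≈ 1077.6, ∠N ≈ 45.00°
|D| = √(8² + 381²) ≈ 381.08, ∠D ≈ 88.80°
|G| = 1077.6 / 381.08 ≈ 2.8278
Gain = 20 log₁₀(2.8278) ≈ 9.03 dB
∠G = 45.00° − 88.80° = -43.80°

Substitute s = j842:
Numerator: 2(j842) + 762 = 762 + j1684
Denominator: (j842) + 8 = 8 + j842
|N| = √(762² + 1684²) ≈ 1848.4, ∠N ≈ 65.65°
|D| = √(8² + 842²) ≈ 842.04, ∠D ≈ 89.46°
|G| = 1848.4 / 842.04 ≈ 2.1951
Gain = 20 log₁₀(2.1951) ≈ 6.83 dB
∠G = 65.65° − 89.46° = -23.81°

ω = 381: 9.0 dB, -43.8°; ω = 842: 6.8 dB, -23.8°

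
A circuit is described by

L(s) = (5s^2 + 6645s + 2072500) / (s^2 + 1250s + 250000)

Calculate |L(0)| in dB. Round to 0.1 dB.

18.4 dB

L(0) = 2072500 / 250000 = 8.29
20 log₁₀(8.29) ≈ 18.37 dB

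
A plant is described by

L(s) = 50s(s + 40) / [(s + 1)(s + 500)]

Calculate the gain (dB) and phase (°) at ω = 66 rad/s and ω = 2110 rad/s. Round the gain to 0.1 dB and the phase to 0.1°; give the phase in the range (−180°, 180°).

ω = 66: 17.7 dB, 52.1°; ω = 2110: 33.7 dB, 12.3°

At s = jω = j66:
zero (s+40): 40 + j66 → |·| = √(40²+66²) = √5956 ≈ 77.175, ∠ = arctan(66/40) ≈ 58.78°
zero at origin: s = j66 → |·| = 66, ∠ = 90.00°
pole (s+1): 1 + j66 → |·| = √(1²+66²) = √4357 ≈ 66.008, ∠ = arctan(66/1) ≈ 89.13°
pole (s+500): 500 + j66 → |·| = √(500²+66²) = √254356 ≈ 504.34, ∠ = arctan(66/500) ≈ 7.52°
|L| = 50 · 5093.6 / 33290 ≈ 7.6503
Gain = 20 log₁₀(7.6503) ≈ 17.67 dB
∠L = 148.78° − 96.65° = 52.13°

At s = jω = j2110:
zero (s+40): 40 + j2110 → |·| = √(40²+2110²) = √4453700 ≈ 2110.4, ∠ = arctan(2110/40) ≈ 88.91°
zero at origin: s = j2110 → |·| = 2110, ∠ = 90.00°
pole (s+1): 1 + j2110 → |·| = √(1²+2110²) = √4452101 ≈ 2110, ∠ = arctan(2110/1) ≈ 89.97°
pole (s+500): 500 + j2110 → |·| = √(500²+2110²) = √4702100 ≈ 2168.4, ∠ = arctan(2110/500) ≈ 76.67°
|L| = 50 · 4.4529e+06 / 4.5753e+06 ≈ 48.662
Gain = 20 log₁₀(48.662) ≈ 33.74 dB
∠L = 178.91° − 166.64° = 12.27°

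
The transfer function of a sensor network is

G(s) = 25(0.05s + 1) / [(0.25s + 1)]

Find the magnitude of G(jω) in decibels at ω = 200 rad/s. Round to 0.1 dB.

14.0 dB

At ω = 200 rad/s:
zero (1 + j200·0.05) = 1 + j10 → |·| ≈ 10.05, ∠ ≈ 84.29°
pole (1 + j200·0.25) = 1 + j50 → |·| ≈ 50.01, ∠ ≈ 88.85°
|G| = 25 · 10.05 / (50.01) ≈ 5.024
Gain = 20 log₁₀(5.024) ≈ 14.02 dB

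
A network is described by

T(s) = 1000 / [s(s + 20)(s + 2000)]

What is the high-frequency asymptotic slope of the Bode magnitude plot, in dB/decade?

-60 dB/decade

Each pole contributes −20 dB/decade at high frequency; each zero contributes +20 dB/decade.
Net: 0 zero(s) − 3 pole(s) → -60 dB/decade.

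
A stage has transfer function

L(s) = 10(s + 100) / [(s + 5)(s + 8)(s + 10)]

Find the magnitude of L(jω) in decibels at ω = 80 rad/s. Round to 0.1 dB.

At s = jω = j80:
zero (s+100): 100 + j80 → |·| = √(100²+80²) = √16400 ≈ 128.06, ∠ = arctan(80/100) ≈ 38.66°
pole (s+5): 5 + j80 → |·| = √(5²+80²) = √6425 ≈ 80.156, ∠ = arctan(80/5) ≈ 86.42°
pole (s+8): 8 + j80 → |·| = √(8²+80²) = √6464 ≈ 80.399, ∠ = arctan(80/8) ≈ 84.29°
pole (s+10): 10 + j80 → |·| = √(10²+80²) = √6500 ≈ 80.623, ∠ = arctan(80/10) ≈ 82.87°
|L| = 10 · 128.06 / 5.1957e+05 ≈ 0.0024647
Gain = 20 log₁₀(0.0024647) ≈ -52.16 dB

-52.2 dB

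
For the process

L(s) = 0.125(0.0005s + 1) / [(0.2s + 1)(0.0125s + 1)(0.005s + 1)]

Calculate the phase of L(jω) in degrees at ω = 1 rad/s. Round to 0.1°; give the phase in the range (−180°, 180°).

At ω = 1 rad/s:
zero (1 + j1·0.0005) = 1 + j0.0005 → |·| ≈ 1, ∠ ≈ 0.03°
pole (1 + j1·0.2) = 1 + j0.2 → |·| ≈ 1.0198, ∠ ≈ 11.31°
pole (1 + j1·0.0125) = 1 + j0.0125 → |·| ≈ 1.0001, ∠ ≈ 0.72°
pole (1 + j1·0.005) = 1 + j0.005 → |·| ≈ 1, ∠ ≈ 0.29°
∠L = (0.03°) − (11.31° + 0.72° + 0.29°) = -12.29°

-12.3°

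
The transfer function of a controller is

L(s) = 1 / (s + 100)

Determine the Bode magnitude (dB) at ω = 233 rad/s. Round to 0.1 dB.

-48.1 dB

Substitute s = j233:
Numerator: 1 = 1 + j0
Denominator: (j233) + 100 = 100 + j233
|N| = √(1² + 0²) ≈ 1, ∠N ≈ 0.00°
|D| = √(100² + 233²) ≈ 253.55, ∠D ≈ 66.77°
|L| = 1 / 253.55 ≈ 0.003944
Gain = 20 log₁₀(0.003944) ≈ -48.08 dB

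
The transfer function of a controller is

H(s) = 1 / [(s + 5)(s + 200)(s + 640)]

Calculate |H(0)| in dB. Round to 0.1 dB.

-116.1 dB

H(0) = 1 / (5·200·640) = 1.5625e-06
20 log₁₀(1.5625e-06) ≈ -116.12 dB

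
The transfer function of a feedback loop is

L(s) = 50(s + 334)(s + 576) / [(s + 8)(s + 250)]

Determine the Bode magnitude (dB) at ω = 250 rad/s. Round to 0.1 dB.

43.4 dB

At s = jω = j250:
zero (s+334): 334 + j250 → |·| = √(334²+250²) = √174056 ≈ 417.2, ∠ = arctan(250/334) ≈ 36.81°
zero (s+576): 576 + j250 → |·| = √(576²+250²) = √394276 ≈ 627.91, ∠ = arctan(250/576) ≈ 23.46°
pole (s+8): 8 + j250 → |·| = √(8²+250²) = √62564 ≈ 250.13, ∠ = arctan(250/8) ≈ 88.17°
pole (s+250): 250 + j250 → |·| = √(250²+250²) = √125000 ≈ 353.55, ∠ = arctan(250/250) ≈ 45.00°
|L| = 50 · 2.6196e+05 / 88433 ≈ 148.11
Gain = 20 log₁₀(148.11) ≈ 43.41 dB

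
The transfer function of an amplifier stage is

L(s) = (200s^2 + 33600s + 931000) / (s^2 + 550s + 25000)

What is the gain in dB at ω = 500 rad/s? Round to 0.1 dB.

Substitute s = j500:
Numerator: 200(j500)^2 + 33600(j500) + 931000 = -49069000 + j16800000
Denominator: (j500)^2 + 550(j500) + 25000 = -225000 + j275000
|N| = √(49069000² + 16800000²) ≈ 5.1865e+07, ∠N ≈ 161.10°
|D| = √(225000² + 275000²) ≈ 3.5532e+05, ∠D ≈ 129.29°
|L| = 5.1865e+07 / 3.5532e+05 ≈ 145.97
Gain = 20 log₁₀(145.97) ≈ 43.29 dB

43.3 dB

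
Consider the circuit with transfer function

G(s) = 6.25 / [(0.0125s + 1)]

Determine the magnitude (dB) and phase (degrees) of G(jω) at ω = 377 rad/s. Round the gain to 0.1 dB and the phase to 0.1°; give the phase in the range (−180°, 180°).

At ω = 377 rad/s:
pole (1 + j377·0.0125) = 1 + j4.7125 → |·| ≈ 4.8174, ∠ ≈ 78.02°
|G| = 6.25 · 1 / (4.8174) ≈ 1.2974
Gain = 20 log₁₀(1.2974) ≈ 2.26 dB
∠G = (0°) − (78.02°) = -78.02°

2.3 dB, -78.0°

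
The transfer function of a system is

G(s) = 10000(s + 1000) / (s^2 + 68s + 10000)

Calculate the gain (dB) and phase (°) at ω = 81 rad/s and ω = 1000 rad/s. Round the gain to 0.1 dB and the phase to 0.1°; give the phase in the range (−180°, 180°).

At s = jω = j81:
zero (s+1000): 1000 + j81 → |·| = √(1000²+81²) = √1006561 ≈ 1003.3, ∠ = arctan(81/1000) ≈ 4.63°
quadratic: (j81)² + 68·j81 + 10000 = 3439 + j5508 → |·| ≈ 6493.4, ∠ ≈ 58.02°
|G| = 10000 · 1003.3 / 6493.4 ≈ 1545.1
Gain = 20 log₁₀(1545.1) ≈ 63.78 dB
∠G = 4.63° − 58.02° = -53.39°

At s = jω = j1000:
zero (s+1000): 1000 + j1000 → |·| = √(1000²+1000²) = √2000000 ≈ 1414.2, ∠ = arctan(1000/1000) ≈ 45.00°
quadratic: (j1000)² + 68·j1000 + 10000 = -990000 + j68000 → |·| ≈ 9.9233e+05, ∠ ≈ 176.07°
|G| = 10000 · 1414.2 / 9.9233e+05 ≈ 14.251
Gain = 20 log₁₀(14.251) ≈ 23.08 dB
∠G = 45.00° − 176.07° = -131.07°

ω = 81: 63.8 dB, -53.4°; ω = 1000: 23.1 dB, -131.1°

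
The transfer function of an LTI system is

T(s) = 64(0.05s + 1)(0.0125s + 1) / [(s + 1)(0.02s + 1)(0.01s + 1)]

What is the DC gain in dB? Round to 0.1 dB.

T(0) = 64 · 1 / 1 = 64
20 log₁₀(64) ≈ 36.12 dB

36.1 dB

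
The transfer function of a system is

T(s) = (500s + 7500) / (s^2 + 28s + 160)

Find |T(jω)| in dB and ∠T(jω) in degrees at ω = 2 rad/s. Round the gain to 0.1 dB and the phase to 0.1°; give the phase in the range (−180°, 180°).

Substitute s = j2:
Numerator: 500(j2) + 7500 = 7500 + j1000
Denominator: (j2)^2 + 28(j2) + 160 = 156 + j56
|N| = √(7500² + 1000²) ≈ 7566.4, ∠N ≈ 7.59°
|D| = √(156² + 56²) ≈ 165.75, ∠D ≈ 19.75°
|T| = 7566.4 / 165.75 ≈ 45.649
Gain = 20 log₁₀(45.649) ≈ 33.19 dB
∠T = 7.59° − 19.75° = -12.16°

33.2 dB, -12.2°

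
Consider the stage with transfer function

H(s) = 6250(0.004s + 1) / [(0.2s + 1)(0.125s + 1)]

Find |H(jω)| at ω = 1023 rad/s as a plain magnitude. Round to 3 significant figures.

1.01

At ω = 1023 rad/s:
zero (1 + j1023·0.004) = 1 + j4.092 → |·| ≈ 4.2124, ∠ ≈ 76.27°
pole (1 + j1023·0.2) = 1 + j204.6 → |·| ≈ 204.6, ∠ ≈ 89.72°
pole (1 + j1023·0.125) = 1 + j127.875 → |·| ≈ 127.88, ∠ ≈ 89.55°
|H| = 6250 · 4.2124 / (204.6 · 127.88) ≈ 1.0062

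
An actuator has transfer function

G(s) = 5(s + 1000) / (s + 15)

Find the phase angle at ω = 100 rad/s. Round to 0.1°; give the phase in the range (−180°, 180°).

-75.8°

At s = jω = j100:
zero (s+1000): 1000 + j100 → |·| = √(1000²+100²) = √1010000 ≈ 1005, ∠ = arctan(100/1000) ≈ 5.71°
pole (s+15): 15 + j100 → |·| = √(15²+100²) = √10225 ≈ 101.12, ∠ = arctan(100/15) ≈ 81.47°
∠G = 5.71° − 81.47° = -75.76°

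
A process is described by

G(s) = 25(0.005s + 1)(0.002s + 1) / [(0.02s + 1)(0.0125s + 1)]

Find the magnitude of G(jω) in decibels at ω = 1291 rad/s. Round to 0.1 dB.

0.7 dB

At ω = 1291 rad/s:
zero (1 + j1291·0.005) = 1 + j6.455 → |·| ≈ 6.532, ∠ ≈ 81.19°
zero (1 + j1291·0.002) = 1 + j2.582 → |·| ≈ 2.7689, ∠ ≈ 68.83°
pole (1 + j1291·0.02) = 1 + j25.82 → |·| ≈ 25.839, ∠ ≈ 87.78°
pole (1 + j1291·0.0125) = 1 + j16.1375 → |·| ≈ 16.168, ∠ ≈ 86.45°
|G| = 25 · 6.532 · 2.7689 / (25.839 · 16.168) ≈ 1.0823
Gain = 20 log₁₀(1.0823) ≈ 0.69 dB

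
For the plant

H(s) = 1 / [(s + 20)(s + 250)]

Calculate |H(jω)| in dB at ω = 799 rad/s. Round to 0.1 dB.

-116.5 dB

At s = jω = j799:
pole (s+20): 20 + j799 → |·| = √(20²+799²) = √638801 ≈ 799.25, ∠ = arctan(799/20) ≈ 88.57°
pole (s+250): 250 + j799 → |·| = √(250²+799²) = √700901 ≈ 837.2, ∠ = arctan(799/250) ≈ 72.63°
|H| = 1 / 6.6913e+05 ≈ 1.4945e-06
Gain = 20 log₁₀(1.4945e-06) ≈ -116.51 dB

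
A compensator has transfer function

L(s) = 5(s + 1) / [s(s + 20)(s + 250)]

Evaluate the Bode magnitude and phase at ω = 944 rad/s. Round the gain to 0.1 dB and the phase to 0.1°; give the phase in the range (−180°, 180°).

At s = jω = j944:
zero (s+1): 1 + j944 → |·| = √(1²+944²) = √891137 ≈ 944, ∠ = arctan(944/1) ≈ 89.94°
pole (s+20): 20 + j944 → |·| = √(20²+944²) = √891536 ≈ 944.21, ∠ = arctan(944/20) ≈ 88.79°
pole (s+250): 250 + j944 → |·| = √(250²+944²) = √953636 ≈ 976.54, ∠ = arctan(944/250) ≈ 75.17°
pole at origin: |s| = 944, ∠ = 90.00° (in denominator)
|L| = 5 · 944 / 8.7042e+08 ≈ 5.4227e-06
Gain = 20 log₁₀(5.4227e-06) ≈ -105.32 dB
∠L = 89.94° − 253.96° = -164.02°

-105.3 dB, -164.0°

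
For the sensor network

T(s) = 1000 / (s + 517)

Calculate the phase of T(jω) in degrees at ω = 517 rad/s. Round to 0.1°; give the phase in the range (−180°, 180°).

At s = jω = j517:
pole (s+517): 517 + j517 → |·| = √(517²+517²) = √534578 ≈ 731.15, ∠ = arctan(517/517) ≈ 45.00°
∠T = 0.00° − 45.00° = -45.00°

-45.0°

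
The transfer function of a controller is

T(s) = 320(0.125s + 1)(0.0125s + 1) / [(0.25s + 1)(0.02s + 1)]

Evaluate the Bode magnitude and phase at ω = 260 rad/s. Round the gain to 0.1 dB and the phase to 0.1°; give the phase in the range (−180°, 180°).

40.2 dB, -7.1°

At ω = 260 rad/s:
zero (1 + j260·0.125) = 1 + j32.5 → |·| ≈ 32.515, ∠ ≈ 88.24°
zero (1 + j260·0.0125) = 1 + j3.25 → |·| ≈ 3.4004, ∠ ≈ 72.90°
pole (1 + j260·0.25) = 1 + j65 → |·| ≈ 65.008, ∠ ≈ 89.12°
pole (1 + j260·0.02) = 1 + j5.2 → |·| ≈ 5.2953, ∠ ≈ 79.11°
|T| = 320 · 32.515 · 3.4004 / (65.008 · 5.2953) ≈ 102.78
Gain = 20 log₁₀(102.78) ≈ 40.24 dB
∠T = (88.24° + 72.90°) − (89.12° + 79.11°) = -7.09°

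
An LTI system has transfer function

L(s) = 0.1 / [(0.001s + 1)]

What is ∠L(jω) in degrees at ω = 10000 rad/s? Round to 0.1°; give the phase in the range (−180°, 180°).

At ω = 10000 rad/s:
pole (1 + j10000·0.001) = 1 + j10 → |·| ≈ 10.05, ∠ ≈ 84.29°
∠L = (0°) − (84.29°) = -84.29°

-84.3°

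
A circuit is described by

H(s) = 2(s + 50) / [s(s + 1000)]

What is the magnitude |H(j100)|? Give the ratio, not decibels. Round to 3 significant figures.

At s = jω = j100:
zero (s+50): 50 + j100 → |·| = √(50²+100²) = √12500 ≈ 111.8, ∠ = arctan(100/50) ≈ 63.43°
pole (s+1000): 1000 + j100 → |·| = √(1000²+100²) = √1010000 ≈ 1005, ∠ = arctan(100/1000) ≈ 5.71°
pole at origin: |s| = 100, ∠ = 90.00° (in denominator)
|H| = 2 · 111.8 / 1.005e+05 ≈ 0.0022249

0.00222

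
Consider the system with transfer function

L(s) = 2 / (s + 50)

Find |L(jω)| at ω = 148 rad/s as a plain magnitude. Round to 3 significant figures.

Substitute s = j148:
Numerator: 2 = 2 + j0
Denominator: (j148) + 50 = 50 + j148
|N| = √(2² + 0²) ≈ 2, ∠N ≈ 0.00°
|D| = √(50² + 148²) ≈ 156.22, ∠D ≈ 71.33°
|L| = 2 / 156.22 ≈ 0.012802

0.0128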